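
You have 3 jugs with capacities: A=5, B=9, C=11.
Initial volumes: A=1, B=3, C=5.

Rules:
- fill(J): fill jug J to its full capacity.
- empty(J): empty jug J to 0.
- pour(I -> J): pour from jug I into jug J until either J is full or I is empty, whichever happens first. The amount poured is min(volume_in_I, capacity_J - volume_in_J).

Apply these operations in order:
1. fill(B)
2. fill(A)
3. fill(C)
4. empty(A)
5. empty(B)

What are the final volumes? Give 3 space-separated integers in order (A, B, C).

Answer: 0 0 11

Derivation:
Step 1: fill(B) -> (A=1 B=9 C=5)
Step 2: fill(A) -> (A=5 B=9 C=5)
Step 3: fill(C) -> (A=5 B=9 C=11)
Step 4: empty(A) -> (A=0 B=9 C=11)
Step 5: empty(B) -> (A=0 B=0 C=11)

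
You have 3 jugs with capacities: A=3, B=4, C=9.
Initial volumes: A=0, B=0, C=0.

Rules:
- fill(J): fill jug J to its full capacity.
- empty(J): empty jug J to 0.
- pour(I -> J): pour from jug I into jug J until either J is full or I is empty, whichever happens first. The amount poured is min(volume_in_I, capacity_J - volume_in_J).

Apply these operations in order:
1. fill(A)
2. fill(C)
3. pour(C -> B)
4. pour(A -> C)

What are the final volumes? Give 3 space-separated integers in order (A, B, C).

Step 1: fill(A) -> (A=3 B=0 C=0)
Step 2: fill(C) -> (A=3 B=0 C=9)
Step 3: pour(C -> B) -> (A=3 B=4 C=5)
Step 4: pour(A -> C) -> (A=0 B=4 C=8)

Answer: 0 4 8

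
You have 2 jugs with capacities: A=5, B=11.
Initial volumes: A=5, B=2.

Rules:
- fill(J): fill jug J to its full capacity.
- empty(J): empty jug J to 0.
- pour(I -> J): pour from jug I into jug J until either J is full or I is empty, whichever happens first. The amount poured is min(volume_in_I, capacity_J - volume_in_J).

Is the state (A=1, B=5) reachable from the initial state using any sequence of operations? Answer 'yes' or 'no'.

BFS explored all 32 reachable states.
Reachable set includes: (0,0), (0,1), (0,2), (0,3), (0,4), (0,5), (0,6), (0,7), (0,8), (0,9), (0,10), (0,11) ...
Target (A=1, B=5) not in reachable set → no.

Answer: no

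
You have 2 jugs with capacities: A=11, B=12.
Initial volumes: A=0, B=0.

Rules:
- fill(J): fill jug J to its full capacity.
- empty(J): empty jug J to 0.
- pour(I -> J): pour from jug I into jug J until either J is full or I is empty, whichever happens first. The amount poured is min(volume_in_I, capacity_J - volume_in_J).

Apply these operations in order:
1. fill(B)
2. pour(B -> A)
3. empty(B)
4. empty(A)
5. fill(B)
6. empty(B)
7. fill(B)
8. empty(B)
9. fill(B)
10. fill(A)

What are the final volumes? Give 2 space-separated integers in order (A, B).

Step 1: fill(B) -> (A=0 B=12)
Step 2: pour(B -> A) -> (A=11 B=1)
Step 3: empty(B) -> (A=11 B=0)
Step 4: empty(A) -> (A=0 B=0)
Step 5: fill(B) -> (A=0 B=12)
Step 6: empty(B) -> (A=0 B=0)
Step 7: fill(B) -> (A=0 B=12)
Step 8: empty(B) -> (A=0 B=0)
Step 9: fill(B) -> (A=0 B=12)
Step 10: fill(A) -> (A=11 B=12)

Answer: 11 12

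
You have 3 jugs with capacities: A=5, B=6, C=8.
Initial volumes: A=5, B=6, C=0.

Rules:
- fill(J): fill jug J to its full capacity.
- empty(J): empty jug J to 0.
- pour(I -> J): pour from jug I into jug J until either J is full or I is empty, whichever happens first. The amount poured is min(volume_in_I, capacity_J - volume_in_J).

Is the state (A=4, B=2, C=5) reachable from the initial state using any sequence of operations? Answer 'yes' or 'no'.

BFS explored all 238 reachable states.
Reachable set includes: (0,0,0), (0,0,1), (0,0,2), (0,0,3), (0,0,4), (0,0,5), (0,0,6), (0,0,7), (0,0,8), (0,1,0), (0,1,1), (0,1,2) ...
Target (A=4, B=2, C=5) not in reachable set → no.

Answer: no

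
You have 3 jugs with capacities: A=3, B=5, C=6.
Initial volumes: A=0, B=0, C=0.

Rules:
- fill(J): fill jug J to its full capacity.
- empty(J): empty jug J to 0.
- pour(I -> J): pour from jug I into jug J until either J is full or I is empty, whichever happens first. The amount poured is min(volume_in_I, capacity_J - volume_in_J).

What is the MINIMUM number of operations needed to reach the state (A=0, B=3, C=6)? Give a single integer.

BFS from (A=0, B=0, C=0). One shortest path:
  1. fill(A) -> (A=3 B=0 C=0)
  2. fill(C) -> (A=3 B=0 C=6)
  3. pour(A -> B) -> (A=0 B=3 C=6)
Reached target in 3 moves.

Answer: 3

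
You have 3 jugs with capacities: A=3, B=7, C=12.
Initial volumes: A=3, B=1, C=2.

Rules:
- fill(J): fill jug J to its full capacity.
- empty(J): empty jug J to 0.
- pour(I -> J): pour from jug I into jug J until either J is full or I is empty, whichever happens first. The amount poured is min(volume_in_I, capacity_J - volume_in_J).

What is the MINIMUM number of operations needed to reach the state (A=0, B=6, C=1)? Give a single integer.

Answer: 5

Derivation:
BFS from (A=3, B=1, C=2). One shortest path:
  1. empty(C) -> (A=3 B=1 C=0)
  2. pour(B -> C) -> (A=3 B=0 C=1)
  3. pour(A -> B) -> (A=0 B=3 C=1)
  4. fill(A) -> (A=3 B=3 C=1)
  5. pour(A -> B) -> (A=0 B=6 C=1)
Reached target in 5 moves.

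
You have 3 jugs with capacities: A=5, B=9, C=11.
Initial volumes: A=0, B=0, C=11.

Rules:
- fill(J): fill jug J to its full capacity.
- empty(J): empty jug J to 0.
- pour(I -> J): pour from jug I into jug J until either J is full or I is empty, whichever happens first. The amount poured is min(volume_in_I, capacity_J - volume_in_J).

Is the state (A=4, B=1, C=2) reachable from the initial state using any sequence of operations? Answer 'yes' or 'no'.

BFS explored all 400 reachable states.
Reachable set includes: (0,0,0), (0,0,1), (0,0,2), (0,0,3), (0,0,4), (0,0,5), (0,0,6), (0,0,7), (0,0,8), (0,0,9), (0,0,10), (0,0,11) ...
Target (A=4, B=1, C=2) not in reachable set → no.

Answer: no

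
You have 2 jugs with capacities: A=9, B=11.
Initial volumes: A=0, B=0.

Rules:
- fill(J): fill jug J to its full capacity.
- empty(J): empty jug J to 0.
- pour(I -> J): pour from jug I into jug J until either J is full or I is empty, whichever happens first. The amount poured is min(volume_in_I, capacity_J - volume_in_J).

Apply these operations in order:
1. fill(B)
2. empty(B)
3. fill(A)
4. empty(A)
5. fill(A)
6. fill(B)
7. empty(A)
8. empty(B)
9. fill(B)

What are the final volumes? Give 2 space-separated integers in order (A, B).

Answer: 0 11

Derivation:
Step 1: fill(B) -> (A=0 B=11)
Step 2: empty(B) -> (A=0 B=0)
Step 3: fill(A) -> (A=9 B=0)
Step 4: empty(A) -> (A=0 B=0)
Step 5: fill(A) -> (A=9 B=0)
Step 6: fill(B) -> (A=9 B=11)
Step 7: empty(A) -> (A=0 B=11)
Step 8: empty(B) -> (A=0 B=0)
Step 9: fill(B) -> (A=0 B=11)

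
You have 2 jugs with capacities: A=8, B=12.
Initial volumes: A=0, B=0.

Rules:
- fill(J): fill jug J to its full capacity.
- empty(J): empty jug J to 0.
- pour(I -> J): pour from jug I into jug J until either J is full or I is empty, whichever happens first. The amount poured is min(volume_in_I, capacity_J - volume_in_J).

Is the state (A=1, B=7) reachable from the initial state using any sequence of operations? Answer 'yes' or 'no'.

Answer: no

Derivation:
BFS explored all 10 reachable states.
Reachable set includes: (0,0), (0,4), (0,8), (0,12), (4,0), (4,12), (8,0), (8,4), (8,8), (8,12)
Target (A=1, B=7) not in reachable set → no.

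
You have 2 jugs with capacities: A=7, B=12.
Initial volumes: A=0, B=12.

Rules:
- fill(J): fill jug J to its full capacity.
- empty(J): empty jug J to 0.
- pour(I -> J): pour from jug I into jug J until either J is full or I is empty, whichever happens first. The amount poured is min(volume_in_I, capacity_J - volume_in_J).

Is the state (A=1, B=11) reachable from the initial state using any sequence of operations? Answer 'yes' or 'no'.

BFS explored all 38 reachable states.
Reachable set includes: (0,0), (0,1), (0,2), (0,3), (0,4), (0,5), (0,6), (0,7), (0,8), (0,9), (0,10), (0,11) ...
Target (A=1, B=11) not in reachable set → no.

Answer: no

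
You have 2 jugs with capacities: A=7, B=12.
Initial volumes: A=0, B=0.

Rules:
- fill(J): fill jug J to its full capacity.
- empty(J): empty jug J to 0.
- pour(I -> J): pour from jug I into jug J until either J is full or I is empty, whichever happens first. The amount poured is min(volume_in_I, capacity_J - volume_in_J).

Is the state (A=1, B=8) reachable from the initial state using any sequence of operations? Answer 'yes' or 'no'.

Answer: no

Derivation:
BFS explored all 38 reachable states.
Reachable set includes: (0,0), (0,1), (0,2), (0,3), (0,4), (0,5), (0,6), (0,7), (0,8), (0,9), (0,10), (0,11) ...
Target (A=1, B=8) not in reachable set → no.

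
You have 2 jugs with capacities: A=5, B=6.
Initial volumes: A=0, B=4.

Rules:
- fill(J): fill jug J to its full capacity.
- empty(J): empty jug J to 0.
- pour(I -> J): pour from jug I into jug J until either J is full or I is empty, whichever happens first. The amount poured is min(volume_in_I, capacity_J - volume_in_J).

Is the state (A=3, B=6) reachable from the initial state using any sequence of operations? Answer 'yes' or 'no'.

BFS from (A=0, B=4):
  1. fill(A) -> (A=5 B=4)
  2. pour(A -> B) -> (A=3 B=6)
Target reached → yes.

Answer: yes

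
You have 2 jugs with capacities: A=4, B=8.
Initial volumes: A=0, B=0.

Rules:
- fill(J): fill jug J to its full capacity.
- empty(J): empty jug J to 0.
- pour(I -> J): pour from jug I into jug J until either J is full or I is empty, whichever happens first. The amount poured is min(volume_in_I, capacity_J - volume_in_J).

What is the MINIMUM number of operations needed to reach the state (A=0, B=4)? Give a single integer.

BFS from (A=0, B=0). One shortest path:
  1. fill(A) -> (A=4 B=0)
  2. pour(A -> B) -> (A=0 B=4)
Reached target in 2 moves.

Answer: 2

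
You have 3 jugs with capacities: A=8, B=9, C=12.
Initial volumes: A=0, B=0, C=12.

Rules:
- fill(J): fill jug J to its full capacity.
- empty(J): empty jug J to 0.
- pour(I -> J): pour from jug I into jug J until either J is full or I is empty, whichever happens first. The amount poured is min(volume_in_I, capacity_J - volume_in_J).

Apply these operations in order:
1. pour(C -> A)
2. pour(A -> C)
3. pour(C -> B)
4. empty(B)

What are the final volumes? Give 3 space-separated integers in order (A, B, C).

Step 1: pour(C -> A) -> (A=8 B=0 C=4)
Step 2: pour(A -> C) -> (A=0 B=0 C=12)
Step 3: pour(C -> B) -> (A=0 B=9 C=3)
Step 4: empty(B) -> (A=0 B=0 C=3)

Answer: 0 0 3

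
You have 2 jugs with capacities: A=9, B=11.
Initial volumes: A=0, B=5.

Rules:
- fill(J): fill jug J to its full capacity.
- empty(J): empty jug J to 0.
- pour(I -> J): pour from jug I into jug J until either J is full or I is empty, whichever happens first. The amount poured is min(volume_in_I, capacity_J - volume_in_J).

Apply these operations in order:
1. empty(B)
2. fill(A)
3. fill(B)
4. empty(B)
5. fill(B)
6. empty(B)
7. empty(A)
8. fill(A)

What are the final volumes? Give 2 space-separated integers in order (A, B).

Answer: 9 0

Derivation:
Step 1: empty(B) -> (A=0 B=0)
Step 2: fill(A) -> (A=9 B=0)
Step 3: fill(B) -> (A=9 B=11)
Step 4: empty(B) -> (A=9 B=0)
Step 5: fill(B) -> (A=9 B=11)
Step 6: empty(B) -> (A=9 B=0)
Step 7: empty(A) -> (A=0 B=0)
Step 8: fill(A) -> (A=9 B=0)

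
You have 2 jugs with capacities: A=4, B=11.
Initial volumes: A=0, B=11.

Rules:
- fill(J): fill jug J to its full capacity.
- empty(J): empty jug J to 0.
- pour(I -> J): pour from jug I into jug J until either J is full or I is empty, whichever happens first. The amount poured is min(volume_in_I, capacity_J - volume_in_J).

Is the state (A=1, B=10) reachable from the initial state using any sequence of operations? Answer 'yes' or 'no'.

BFS explored all 30 reachable states.
Reachable set includes: (0,0), (0,1), (0,2), (0,3), (0,4), (0,5), (0,6), (0,7), (0,8), (0,9), (0,10), (0,11) ...
Target (A=1, B=10) not in reachable set → no.

Answer: no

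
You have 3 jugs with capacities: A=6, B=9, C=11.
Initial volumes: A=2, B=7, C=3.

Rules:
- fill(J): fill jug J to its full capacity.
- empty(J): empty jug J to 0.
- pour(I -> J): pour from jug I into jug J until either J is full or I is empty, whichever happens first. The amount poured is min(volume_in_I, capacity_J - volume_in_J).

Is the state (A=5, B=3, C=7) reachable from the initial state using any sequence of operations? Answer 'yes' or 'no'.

BFS explored all 441 reachable states.
Reachable set includes: (0,0,0), (0,0,1), (0,0,2), (0,0,3), (0,0,4), (0,0,5), (0,0,6), (0,0,7), (0,0,8), (0,0,9), (0,0,10), (0,0,11) ...
Target (A=5, B=3, C=7) not in reachable set → no.

Answer: no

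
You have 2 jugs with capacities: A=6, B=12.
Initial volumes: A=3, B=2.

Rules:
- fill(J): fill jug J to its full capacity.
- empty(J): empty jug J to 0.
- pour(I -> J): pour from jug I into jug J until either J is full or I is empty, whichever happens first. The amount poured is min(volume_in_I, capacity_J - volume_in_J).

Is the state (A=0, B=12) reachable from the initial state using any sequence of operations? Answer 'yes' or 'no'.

Answer: yes

Derivation:
BFS from (A=3, B=2):
  1. empty(A) -> (A=0 B=2)
  2. fill(B) -> (A=0 B=12)
Target reached → yes.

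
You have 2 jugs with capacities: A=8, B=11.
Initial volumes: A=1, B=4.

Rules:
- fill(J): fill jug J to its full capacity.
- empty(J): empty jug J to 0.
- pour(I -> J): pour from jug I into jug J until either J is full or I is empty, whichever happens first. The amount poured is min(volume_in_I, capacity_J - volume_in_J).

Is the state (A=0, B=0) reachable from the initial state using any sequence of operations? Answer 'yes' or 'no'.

Answer: yes

Derivation:
BFS from (A=1, B=4):
  1. empty(A) -> (A=0 B=4)
  2. empty(B) -> (A=0 B=0)
Target reached → yes.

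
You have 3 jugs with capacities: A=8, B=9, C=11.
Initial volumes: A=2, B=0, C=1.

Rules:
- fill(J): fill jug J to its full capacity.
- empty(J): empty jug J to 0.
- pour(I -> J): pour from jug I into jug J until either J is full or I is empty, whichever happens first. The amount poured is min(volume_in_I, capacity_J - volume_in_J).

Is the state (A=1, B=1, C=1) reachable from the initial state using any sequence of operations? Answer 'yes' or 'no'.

Answer: no

Derivation:
BFS explored all 520 reachable states.
Reachable set includes: (0,0,0), (0,0,1), (0,0,2), (0,0,3), (0,0,4), (0,0,5), (0,0,6), (0,0,7), (0,0,8), (0,0,9), (0,0,10), (0,0,11) ...
Target (A=1, B=1, C=1) not in reachable set → no.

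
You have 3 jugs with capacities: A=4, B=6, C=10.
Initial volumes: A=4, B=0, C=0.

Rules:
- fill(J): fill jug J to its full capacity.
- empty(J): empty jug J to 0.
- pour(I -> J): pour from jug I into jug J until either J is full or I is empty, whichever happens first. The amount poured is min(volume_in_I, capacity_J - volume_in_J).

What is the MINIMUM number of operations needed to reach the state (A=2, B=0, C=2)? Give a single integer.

BFS from (A=4, B=0, C=0). One shortest path:
  1. fill(B) -> (A=4 B=6 C=0)
  2. pour(B -> C) -> (A=4 B=0 C=6)
  3. pour(A -> B) -> (A=0 B=4 C=6)
  4. pour(C -> A) -> (A=4 B=4 C=2)
  5. pour(A -> B) -> (A=2 B=6 C=2)
  6. empty(B) -> (A=2 B=0 C=2)
Reached target in 6 moves.

Answer: 6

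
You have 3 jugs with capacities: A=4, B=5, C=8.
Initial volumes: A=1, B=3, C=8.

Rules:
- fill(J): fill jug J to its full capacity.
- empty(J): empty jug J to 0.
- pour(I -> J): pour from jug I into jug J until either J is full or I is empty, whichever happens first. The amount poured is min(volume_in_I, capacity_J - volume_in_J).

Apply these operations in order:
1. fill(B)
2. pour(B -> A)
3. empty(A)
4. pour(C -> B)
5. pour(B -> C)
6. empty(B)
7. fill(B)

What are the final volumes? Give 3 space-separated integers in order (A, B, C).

Answer: 0 5 8

Derivation:
Step 1: fill(B) -> (A=1 B=5 C=8)
Step 2: pour(B -> A) -> (A=4 B=2 C=8)
Step 3: empty(A) -> (A=0 B=2 C=8)
Step 4: pour(C -> B) -> (A=0 B=5 C=5)
Step 5: pour(B -> C) -> (A=0 B=2 C=8)
Step 6: empty(B) -> (A=0 B=0 C=8)
Step 7: fill(B) -> (A=0 B=5 C=8)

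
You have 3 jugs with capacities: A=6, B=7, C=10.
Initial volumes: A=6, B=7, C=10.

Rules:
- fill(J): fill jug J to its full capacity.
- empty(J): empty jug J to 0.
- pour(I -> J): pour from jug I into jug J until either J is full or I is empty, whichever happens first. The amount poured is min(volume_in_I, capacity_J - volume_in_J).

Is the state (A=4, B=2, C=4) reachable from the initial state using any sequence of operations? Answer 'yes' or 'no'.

BFS explored all 346 reachable states.
Reachable set includes: (0,0,0), (0,0,1), (0,0,2), (0,0,3), (0,0,4), (0,0,5), (0,0,6), (0,0,7), (0,0,8), (0,0,9), (0,0,10), (0,1,0) ...
Target (A=4, B=2, C=4) not in reachable set → no.

Answer: no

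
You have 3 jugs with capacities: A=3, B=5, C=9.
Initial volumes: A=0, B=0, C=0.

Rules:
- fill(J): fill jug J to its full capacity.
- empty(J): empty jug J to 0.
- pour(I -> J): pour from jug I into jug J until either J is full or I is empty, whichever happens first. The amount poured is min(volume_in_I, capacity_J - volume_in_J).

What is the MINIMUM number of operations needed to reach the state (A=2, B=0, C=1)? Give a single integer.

Answer: 7

Derivation:
BFS from (A=0, B=0, C=0). One shortest path:
  1. fill(C) -> (A=0 B=0 C=9)
  2. pour(C -> A) -> (A=3 B=0 C=6)
  3. empty(A) -> (A=0 B=0 C=6)
  4. pour(C -> B) -> (A=0 B=5 C=1)
  5. pour(B -> A) -> (A=3 B=2 C=1)
  6. empty(A) -> (A=0 B=2 C=1)
  7. pour(B -> A) -> (A=2 B=0 C=1)
Reached target in 7 moves.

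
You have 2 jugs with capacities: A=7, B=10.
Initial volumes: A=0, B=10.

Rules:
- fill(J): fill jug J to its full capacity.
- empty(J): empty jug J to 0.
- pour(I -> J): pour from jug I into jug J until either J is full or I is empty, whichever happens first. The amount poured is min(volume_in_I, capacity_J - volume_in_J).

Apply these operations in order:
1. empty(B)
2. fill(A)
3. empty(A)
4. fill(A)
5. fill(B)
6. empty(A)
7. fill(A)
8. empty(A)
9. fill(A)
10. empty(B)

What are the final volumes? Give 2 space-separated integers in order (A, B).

Step 1: empty(B) -> (A=0 B=0)
Step 2: fill(A) -> (A=7 B=0)
Step 3: empty(A) -> (A=0 B=0)
Step 4: fill(A) -> (A=7 B=0)
Step 5: fill(B) -> (A=7 B=10)
Step 6: empty(A) -> (A=0 B=10)
Step 7: fill(A) -> (A=7 B=10)
Step 8: empty(A) -> (A=0 B=10)
Step 9: fill(A) -> (A=7 B=10)
Step 10: empty(B) -> (A=7 B=0)

Answer: 7 0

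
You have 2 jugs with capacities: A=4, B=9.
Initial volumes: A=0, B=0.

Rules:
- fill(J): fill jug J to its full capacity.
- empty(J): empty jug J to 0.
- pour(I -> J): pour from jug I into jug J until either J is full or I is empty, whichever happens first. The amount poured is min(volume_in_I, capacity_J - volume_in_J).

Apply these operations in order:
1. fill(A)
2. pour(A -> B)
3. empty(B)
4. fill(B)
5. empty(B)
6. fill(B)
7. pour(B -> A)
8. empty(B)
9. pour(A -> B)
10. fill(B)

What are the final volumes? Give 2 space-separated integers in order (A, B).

Step 1: fill(A) -> (A=4 B=0)
Step 2: pour(A -> B) -> (A=0 B=4)
Step 3: empty(B) -> (A=0 B=0)
Step 4: fill(B) -> (A=0 B=9)
Step 5: empty(B) -> (A=0 B=0)
Step 6: fill(B) -> (A=0 B=9)
Step 7: pour(B -> A) -> (A=4 B=5)
Step 8: empty(B) -> (A=4 B=0)
Step 9: pour(A -> B) -> (A=0 B=4)
Step 10: fill(B) -> (A=0 B=9)

Answer: 0 9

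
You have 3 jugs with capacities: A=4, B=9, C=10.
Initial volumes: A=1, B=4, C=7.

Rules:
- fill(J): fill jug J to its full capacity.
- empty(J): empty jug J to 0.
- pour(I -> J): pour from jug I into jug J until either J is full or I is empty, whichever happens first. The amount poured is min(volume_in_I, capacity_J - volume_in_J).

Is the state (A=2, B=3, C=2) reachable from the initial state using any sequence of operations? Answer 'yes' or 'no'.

BFS explored all 335 reachable states.
Reachable set includes: (0,0,0), (0,0,1), (0,0,2), (0,0,3), (0,0,4), (0,0,5), (0,0,6), (0,0,7), (0,0,8), (0,0,9), (0,0,10), (0,1,0) ...
Target (A=2, B=3, C=2) not in reachable set → no.

Answer: no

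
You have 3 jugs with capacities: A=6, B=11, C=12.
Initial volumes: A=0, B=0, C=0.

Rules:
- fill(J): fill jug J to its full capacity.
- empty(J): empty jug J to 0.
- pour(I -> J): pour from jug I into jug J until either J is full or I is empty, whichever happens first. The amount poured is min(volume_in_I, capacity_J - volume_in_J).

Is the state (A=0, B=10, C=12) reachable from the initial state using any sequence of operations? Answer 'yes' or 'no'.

BFS from (A=0, B=0, C=0):
  1. fill(B) -> (A=0 B=11 C=0)
  2. pour(B -> C) -> (A=0 B=0 C=11)
  3. fill(B) -> (A=0 B=11 C=11)
  4. pour(B -> C) -> (A=0 B=10 C=12)
Target reached → yes.

Answer: yes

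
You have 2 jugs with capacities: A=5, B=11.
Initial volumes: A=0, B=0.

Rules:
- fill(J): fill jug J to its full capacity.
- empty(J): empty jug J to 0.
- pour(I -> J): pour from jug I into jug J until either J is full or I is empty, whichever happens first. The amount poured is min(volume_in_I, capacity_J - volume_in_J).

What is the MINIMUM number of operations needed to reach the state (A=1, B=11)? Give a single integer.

BFS from (A=0, B=0). One shortest path:
  1. fill(B) -> (A=0 B=11)
  2. pour(B -> A) -> (A=5 B=6)
  3. empty(A) -> (A=0 B=6)
  4. pour(B -> A) -> (A=5 B=1)
  5. empty(A) -> (A=0 B=1)
  6. pour(B -> A) -> (A=1 B=0)
  7. fill(B) -> (A=1 B=11)
Reached target in 7 moves.

Answer: 7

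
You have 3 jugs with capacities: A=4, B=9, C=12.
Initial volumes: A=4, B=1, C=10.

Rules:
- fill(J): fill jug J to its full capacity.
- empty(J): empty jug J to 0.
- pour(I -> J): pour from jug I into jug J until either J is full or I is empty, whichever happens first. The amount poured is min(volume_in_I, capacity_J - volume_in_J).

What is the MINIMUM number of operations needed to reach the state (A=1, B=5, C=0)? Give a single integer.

BFS from (A=4, B=1, C=10). One shortest path:
  1. empty(A) -> (A=0 B=1 C=10)
  2. empty(B) -> (A=0 B=0 C=10)
  3. pour(C -> B) -> (A=0 B=9 C=1)
  4. pour(B -> A) -> (A=4 B=5 C=1)
  5. empty(A) -> (A=0 B=5 C=1)
  6. pour(C -> A) -> (A=1 B=5 C=0)
Reached target in 6 moves.

Answer: 6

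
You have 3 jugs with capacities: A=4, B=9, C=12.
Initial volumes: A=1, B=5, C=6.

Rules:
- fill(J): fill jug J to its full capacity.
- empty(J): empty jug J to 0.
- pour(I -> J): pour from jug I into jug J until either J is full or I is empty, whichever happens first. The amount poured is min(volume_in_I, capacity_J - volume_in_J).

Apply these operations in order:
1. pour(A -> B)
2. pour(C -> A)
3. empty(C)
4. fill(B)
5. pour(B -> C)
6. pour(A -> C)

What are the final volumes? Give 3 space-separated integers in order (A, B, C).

Answer: 1 0 12

Derivation:
Step 1: pour(A -> B) -> (A=0 B=6 C=6)
Step 2: pour(C -> A) -> (A=4 B=6 C=2)
Step 3: empty(C) -> (A=4 B=6 C=0)
Step 4: fill(B) -> (A=4 B=9 C=0)
Step 5: pour(B -> C) -> (A=4 B=0 C=9)
Step 6: pour(A -> C) -> (A=1 B=0 C=12)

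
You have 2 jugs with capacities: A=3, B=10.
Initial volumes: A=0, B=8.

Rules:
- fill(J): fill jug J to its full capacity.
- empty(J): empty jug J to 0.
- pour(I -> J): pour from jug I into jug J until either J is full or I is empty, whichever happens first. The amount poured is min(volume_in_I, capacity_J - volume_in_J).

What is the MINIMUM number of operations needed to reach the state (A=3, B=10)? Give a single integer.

Answer: 2

Derivation:
BFS from (A=0, B=8). One shortest path:
  1. fill(A) -> (A=3 B=8)
  2. fill(B) -> (A=3 B=10)
Reached target in 2 moves.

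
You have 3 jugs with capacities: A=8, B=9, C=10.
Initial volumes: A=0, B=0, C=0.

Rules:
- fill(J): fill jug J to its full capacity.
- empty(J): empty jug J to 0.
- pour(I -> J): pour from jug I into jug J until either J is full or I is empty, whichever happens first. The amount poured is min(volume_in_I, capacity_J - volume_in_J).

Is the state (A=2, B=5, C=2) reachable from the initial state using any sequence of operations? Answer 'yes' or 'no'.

BFS explored all 486 reachable states.
Reachable set includes: (0,0,0), (0,0,1), (0,0,2), (0,0,3), (0,0,4), (0,0,5), (0,0,6), (0,0,7), (0,0,8), (0,0,9), (0,0,10), (0,1,0) ...
Target (A=2, B=5, C=2) not in reachable set → no.

Answer: no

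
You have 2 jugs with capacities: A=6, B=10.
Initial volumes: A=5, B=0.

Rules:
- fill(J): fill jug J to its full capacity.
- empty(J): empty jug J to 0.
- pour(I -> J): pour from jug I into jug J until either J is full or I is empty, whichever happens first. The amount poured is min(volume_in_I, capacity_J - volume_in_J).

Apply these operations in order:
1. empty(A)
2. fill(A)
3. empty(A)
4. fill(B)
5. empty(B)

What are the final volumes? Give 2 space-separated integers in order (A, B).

Answer: 0 0

Derivation:
Step 1: empty(A) -> (A=0 B=0)
Step 2: fill(A) -> (A=6 B=0)
Step 3: empty(A) -> (A=0 B=0)
Step 4: fill(B) -> (A=0 B=10)
Step 5: empty(B) -> (A=0 B=0)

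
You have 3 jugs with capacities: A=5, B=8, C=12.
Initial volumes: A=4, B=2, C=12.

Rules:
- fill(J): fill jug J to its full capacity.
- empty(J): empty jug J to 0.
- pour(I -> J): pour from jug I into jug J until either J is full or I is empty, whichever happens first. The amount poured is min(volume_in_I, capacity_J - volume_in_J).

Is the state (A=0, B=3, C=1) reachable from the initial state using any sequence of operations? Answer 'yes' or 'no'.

Answer: yes

Derivation:
BFS from (A=4, B=2, C=12):
  1. empty(A) -> (A=0 B=2 C=12)
  2. pour(C -> A) -> (A=5 B=2 C=7)
  3. empty(A) -> (A=0 B=2 C=7)
  4. pour(C -> B) -> (A=0 B=8 C=1)
  5. pour(B -> A) -> (A=5 B=3 C=1)
  6. empty(A) -> (A=0 B=3 C=1)
Target reached → yes.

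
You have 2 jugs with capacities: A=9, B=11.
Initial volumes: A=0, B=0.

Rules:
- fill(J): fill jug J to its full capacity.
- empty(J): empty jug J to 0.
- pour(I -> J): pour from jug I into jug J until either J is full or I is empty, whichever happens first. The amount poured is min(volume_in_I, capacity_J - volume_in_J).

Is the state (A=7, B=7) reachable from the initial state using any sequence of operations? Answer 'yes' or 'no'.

BFS explored all 40 reachable states.
Reachable set includes: (0,0), (0,1), (0,2), (0,3), (0,4), (0,5), (0,6), (0,7), (0,8), (0,9), (0,10), (0,11) ...
Target (A=7, B=7) not in reachable set → no.

Answer: no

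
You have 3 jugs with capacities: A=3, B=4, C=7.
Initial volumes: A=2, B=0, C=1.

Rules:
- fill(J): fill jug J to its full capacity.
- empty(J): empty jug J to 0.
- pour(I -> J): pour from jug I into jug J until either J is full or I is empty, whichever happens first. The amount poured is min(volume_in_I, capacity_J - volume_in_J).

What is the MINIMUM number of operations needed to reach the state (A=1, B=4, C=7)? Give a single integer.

Answer: 4

Derivation:
BFS from (A=2, B=0, C=1). One shortest path:
  1. empty(A) -> (A=0 B=0 C=1)
  2. fill(B) -> (A=0 B=4 C=1)
  3. pour(C -> A) -> (A=1 B=4 C=0)
  4. fill(C) -> (A=1 B=4 C=7)
Reached target in 4 moves.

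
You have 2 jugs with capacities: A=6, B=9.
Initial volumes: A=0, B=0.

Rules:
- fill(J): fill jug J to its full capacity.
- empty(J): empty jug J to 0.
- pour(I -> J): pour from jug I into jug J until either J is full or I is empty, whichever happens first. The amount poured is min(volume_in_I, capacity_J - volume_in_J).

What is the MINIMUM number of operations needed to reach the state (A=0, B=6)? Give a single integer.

Answer: 2

Derivation:
BFS from (A=0, B=0). One shortest path:
  1. fill(A) -> (A=6 B=0)
  2. pour(A -> B) -> (A=0 B=6)
Reached target in 2 moves.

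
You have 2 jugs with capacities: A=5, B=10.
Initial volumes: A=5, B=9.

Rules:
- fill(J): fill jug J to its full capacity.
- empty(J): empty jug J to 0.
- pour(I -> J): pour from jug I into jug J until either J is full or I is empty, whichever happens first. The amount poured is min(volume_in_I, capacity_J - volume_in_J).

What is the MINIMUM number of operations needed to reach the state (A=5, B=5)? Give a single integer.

BFS from (A=5, B=9). One shortest path:
  1. empty(A) -> (A=0 B=9)
  2. fill(B) -> (A=0 B=10)
  3. pour(B -> A) -> (A=5 B=5)
Reached target in 3 moves.

Answer: 3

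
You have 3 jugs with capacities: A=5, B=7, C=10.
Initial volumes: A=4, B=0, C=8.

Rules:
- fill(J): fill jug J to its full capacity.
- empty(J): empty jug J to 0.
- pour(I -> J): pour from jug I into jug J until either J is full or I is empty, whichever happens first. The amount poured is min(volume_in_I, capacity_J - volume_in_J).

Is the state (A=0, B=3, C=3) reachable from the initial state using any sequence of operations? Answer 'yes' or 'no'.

BFS from (A=4, B=0, C=8):
  1. fill(A) -> (A=5 B=0 C=8)
  2. pour(A -> C) -> (A=3 B=0 C=10)
  3. pour(C -> B) -> (A=3 B=7 C=3)
  4. empty(B) -> (A=3 B=0 C=3)
  5. pour(A -> B) -> (A=0 B=3 C=3)
Target reached → yes.

Answer: yes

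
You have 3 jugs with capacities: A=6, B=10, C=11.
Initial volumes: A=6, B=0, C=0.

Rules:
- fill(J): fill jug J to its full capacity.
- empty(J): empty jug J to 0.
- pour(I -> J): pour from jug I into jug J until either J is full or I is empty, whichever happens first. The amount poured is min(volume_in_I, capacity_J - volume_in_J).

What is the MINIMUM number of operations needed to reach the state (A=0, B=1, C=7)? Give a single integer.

Answer: 8

Derivation:
BFS from (A=6, B=0, C=0). One shortest path:
  1. pour(A -> B) -> (A=0 B=6 C=0)
  2. fill(A) -> (A=6 B=6 C=0)
  3. pour(A -> C) -> (A=0 B=6 C=6)
  4. fill(A) -> (A=6 B=6 C=6)
  5. pour(A -> C) -> (A=1 B=6 C=11)
  6. pour(C -> B) -> (A=1 B=10 C=7)
  7. empty(B) -> (A=1 B=0 C=7)
  8. pour(A -> B) -> (A=0 B=1 C=7)
Reached target in 8 moves.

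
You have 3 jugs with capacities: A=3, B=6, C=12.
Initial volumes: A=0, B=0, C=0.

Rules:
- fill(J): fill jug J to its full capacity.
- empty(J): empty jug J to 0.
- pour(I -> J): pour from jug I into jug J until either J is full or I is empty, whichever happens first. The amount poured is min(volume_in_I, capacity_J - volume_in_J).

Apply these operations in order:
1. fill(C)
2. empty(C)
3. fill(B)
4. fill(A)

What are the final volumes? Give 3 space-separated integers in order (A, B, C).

Step 1: fill(C) -> (A=0 B=0 C=12)
Step 2: empty(C) -> (A=0 B=0 C=0)
Step 3: fill(B) -> (A=0 B=6 C=0)
Step 4: fill(A) -> (A=3 B=6 C=0)

Answer: 3 6 0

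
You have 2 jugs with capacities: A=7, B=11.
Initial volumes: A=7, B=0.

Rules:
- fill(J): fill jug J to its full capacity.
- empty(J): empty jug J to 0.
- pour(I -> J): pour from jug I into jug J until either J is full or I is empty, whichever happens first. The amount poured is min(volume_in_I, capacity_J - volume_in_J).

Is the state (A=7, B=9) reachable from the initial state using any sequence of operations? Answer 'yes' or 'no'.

Answer: yes

Derivation:
BFS from (A=7, B=0):
  1. empty(A) -> (A=0 B=0)
  2. fill(B) -> (A=0 B=11)
  3. pour(B -> A) -> (A=7 B=4)
  4. empty(A) -> (A=0 B=4)
  5. pour(B -> A) -> (A=4 B=0)
  6. fill(B) -> (A=4 B=11)
  7. pour(B -> A) -> (A=7 B=8)
  8. empty(A) -> (A=0 B=8)
  9. pour(B -> A) -> (A=7 B=1)
  10. empty(A) -> (A=0 B=1)
  11. pour(B -> A) -> (A=1 B=0)
  12. fill(B) -> (A=1 B=11)
  13. pour(B -> A) -> (A=7 B=5)
  14. empty(A) -> (A=0 B=5)
  15. pour(B -> A) -> (A=5 B=0)
  16. fill(B) -> (A=5 B=11)
  17. pour(B -> A) -> (A=7 B=9)
Target reached → yes.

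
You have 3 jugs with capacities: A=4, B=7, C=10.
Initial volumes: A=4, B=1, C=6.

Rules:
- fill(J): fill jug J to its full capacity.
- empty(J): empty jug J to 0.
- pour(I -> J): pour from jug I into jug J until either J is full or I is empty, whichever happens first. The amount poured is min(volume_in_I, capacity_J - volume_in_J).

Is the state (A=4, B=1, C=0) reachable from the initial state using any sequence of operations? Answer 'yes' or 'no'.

BFS from (A=4, B=1, C=6):
  1. empty(C) -> (A=4 B=1 C=0)
Target reached → yes.

Answer: yes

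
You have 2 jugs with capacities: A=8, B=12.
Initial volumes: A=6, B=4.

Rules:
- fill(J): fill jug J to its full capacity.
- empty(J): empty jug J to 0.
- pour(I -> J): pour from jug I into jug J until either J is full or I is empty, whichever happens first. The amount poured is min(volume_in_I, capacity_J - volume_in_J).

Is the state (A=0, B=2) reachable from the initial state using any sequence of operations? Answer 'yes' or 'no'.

BFS from (A=6, B=4):
  1. pour(B -> A) -> (A=8 B=2)
  2. empty(A) -> (A=0 B=2)
Target reached → yes.

Answer: yes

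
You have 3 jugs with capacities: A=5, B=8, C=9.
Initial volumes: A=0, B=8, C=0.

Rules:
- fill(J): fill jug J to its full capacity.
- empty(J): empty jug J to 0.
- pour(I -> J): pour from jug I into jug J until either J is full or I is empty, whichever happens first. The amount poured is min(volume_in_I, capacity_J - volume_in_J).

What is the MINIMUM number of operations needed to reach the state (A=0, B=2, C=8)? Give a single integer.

Answer: 7

Derivation:
BFS from (A=0, B=8, C=0). One shortest path:
  1. fill(A) -> (A=5 B=8 C=0)
  2. empty(B) -> (A=5 B=0 C=0)
  3. pour(A -> B) -> (A=0 B=5 C=0)
  4. fill(A) -> (A=5 B=5 C=0)
  5. pour(A -> B) -> (A=2 B=8 C=0)
  6. pour(B -> C) -> (A=2 B=0 C=8)
  7. pour(A -> B) -> (A=0 B=2 C=8)
Reached target in 7 moves.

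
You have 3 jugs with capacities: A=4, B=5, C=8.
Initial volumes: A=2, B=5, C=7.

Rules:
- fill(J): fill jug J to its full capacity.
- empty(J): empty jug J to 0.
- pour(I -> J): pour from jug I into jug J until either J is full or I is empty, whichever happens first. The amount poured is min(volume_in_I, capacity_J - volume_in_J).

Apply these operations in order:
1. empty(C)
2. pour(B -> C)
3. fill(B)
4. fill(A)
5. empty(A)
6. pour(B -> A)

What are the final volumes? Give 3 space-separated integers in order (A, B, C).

Step 1: empty(C) -> (A=2 B=5 C=0)
Step 2: pour(B -> C) -> (A=2 B=0 C=5)
Step 3: fill(B) -> (A=2 B=5 C=5)
Step 4: fill(A) -> (A=4 B=5 C=5)
Step 5: empty(A) -> (A=0 B=5 C=5)
Step 6: pour(B -> A) -> (A=4 B=1 C=5)

Answer: 4 1 5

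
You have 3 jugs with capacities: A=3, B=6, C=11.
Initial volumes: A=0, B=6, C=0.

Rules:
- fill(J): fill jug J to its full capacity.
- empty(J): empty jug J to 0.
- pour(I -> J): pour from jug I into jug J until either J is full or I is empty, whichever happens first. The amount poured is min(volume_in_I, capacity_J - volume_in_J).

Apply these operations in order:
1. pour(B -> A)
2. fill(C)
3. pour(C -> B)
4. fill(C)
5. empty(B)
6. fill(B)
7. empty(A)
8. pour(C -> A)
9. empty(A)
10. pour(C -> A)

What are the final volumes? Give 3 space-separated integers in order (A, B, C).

Step 1: pour(B -> A) -> (A=3 B=3 C=0)
Step 2: fill(C) -> (A=3 B=3 C=11)
Step 3: pour(C -> B) -> (A=3 B=6 C=8)
Step 4: fill(C) -> (A=3 B=6 C=11)
Step 5: empty(B) -> (A=3 B=0 C=11)
Step 6: fill(B) -> (A=3 B=6 C=11)
Step 7: empty(A) -> (A=0 B=6 C=11)
Step 8: pour(C -> A) -> (A=3 B=6 C=8)
Step 9: empty(A) -> (A=0 B=6 C=8)
Step 10: pour(C -> A) -> (A=3 B=6 C=5)

Answer: 3 6 5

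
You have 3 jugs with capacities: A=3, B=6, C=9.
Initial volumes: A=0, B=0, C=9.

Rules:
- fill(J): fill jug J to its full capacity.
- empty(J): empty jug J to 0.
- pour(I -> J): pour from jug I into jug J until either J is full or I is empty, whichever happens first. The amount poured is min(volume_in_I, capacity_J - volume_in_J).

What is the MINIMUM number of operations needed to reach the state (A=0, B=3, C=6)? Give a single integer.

Answer: 2

Derivation:
BFS from (A=0, B=0, C=9). One shortest path:
  1. pour(C -> A) -> (A=3 B=0 C=6)
  2. pour(A -> B) -> (A=0 B=3 C=6)
Reached target in 2 moves.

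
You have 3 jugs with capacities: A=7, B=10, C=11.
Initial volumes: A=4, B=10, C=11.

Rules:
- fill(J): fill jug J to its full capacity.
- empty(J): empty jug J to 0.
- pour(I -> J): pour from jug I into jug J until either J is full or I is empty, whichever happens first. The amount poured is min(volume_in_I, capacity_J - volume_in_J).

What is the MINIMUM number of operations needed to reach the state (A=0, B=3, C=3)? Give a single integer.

BFS from (A=4, B=10, C=11). One shortest path:
  1. fill(A) -> (A=7 B=10 C=11)
  2. empty(C) -> (A=7 B=10 C=0)
  3. pour(A -> C) -> (A=0 B=10 C=7)
  4. pour(B -> A) -> (A=7 B=3 C=7)
  5. pour(A -> C) -> (A=3 B=3 C=11)
  6. empty(C) -> (A=3 B=3 C=0)
  7. pour(A -> C) -> (A=0 B=3 C=3)
Reached target in 7 moves.

Answer: 7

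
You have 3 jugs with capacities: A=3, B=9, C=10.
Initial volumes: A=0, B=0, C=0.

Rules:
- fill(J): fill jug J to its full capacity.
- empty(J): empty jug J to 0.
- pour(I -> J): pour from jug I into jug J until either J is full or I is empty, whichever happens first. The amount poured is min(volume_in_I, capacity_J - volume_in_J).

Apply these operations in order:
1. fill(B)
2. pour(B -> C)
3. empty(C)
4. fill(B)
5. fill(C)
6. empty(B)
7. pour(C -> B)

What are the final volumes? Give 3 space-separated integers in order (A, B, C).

Answer: 0 9 1

Derivation:
Step 1: fill(B) -> (A=0 B=9 C=0)
Step 2: pour(B -> C) -> (A=0 B=0 C=9)
Step 3: empty(C) -> (A=0 B=0 C=0)
Step 4: fill(B) -> (A=0 B=9 C=0)
Step 5: fill(C) -> (A=0 B=9 C=10)
Step 6: empty(B) -> (A=0 B=0 C=10)
Step 7: pour(C -> B) -> (A=0 B=9 C=1)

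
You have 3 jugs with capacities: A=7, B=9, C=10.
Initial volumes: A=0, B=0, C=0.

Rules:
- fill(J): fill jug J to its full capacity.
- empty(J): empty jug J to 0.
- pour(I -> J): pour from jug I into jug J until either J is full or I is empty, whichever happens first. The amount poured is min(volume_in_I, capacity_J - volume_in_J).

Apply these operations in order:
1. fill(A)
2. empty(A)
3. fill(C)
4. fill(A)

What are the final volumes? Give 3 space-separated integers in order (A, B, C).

Step 1: fill(A) -> (A=7 B=0 C=0)
Step 2: empty(A) -> (A=0 B=0 C=0)
Step 3: fill(C) -> (A=0 B=0 C=10)
Step 4: fill(A) -> (A=7 B=0 C=10)

Answer: 7 0 10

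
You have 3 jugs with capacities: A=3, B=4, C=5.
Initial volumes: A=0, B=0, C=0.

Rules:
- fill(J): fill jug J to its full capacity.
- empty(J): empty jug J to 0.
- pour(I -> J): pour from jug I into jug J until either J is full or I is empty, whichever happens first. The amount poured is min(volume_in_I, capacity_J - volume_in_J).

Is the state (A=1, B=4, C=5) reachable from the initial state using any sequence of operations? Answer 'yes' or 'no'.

BFS from (A=0, B=0, C=0):
  1. fill(C) -> (A=0 B=0 C=5)
  2. pour(C -> B) -> (A=0 B=4 C=1)
  3. pour(C -> A) -> (A=1 B=4 C=0)
  4. fill(C) -> (A=1 B=4 C=5)
Target reached → yes.

Answer: yes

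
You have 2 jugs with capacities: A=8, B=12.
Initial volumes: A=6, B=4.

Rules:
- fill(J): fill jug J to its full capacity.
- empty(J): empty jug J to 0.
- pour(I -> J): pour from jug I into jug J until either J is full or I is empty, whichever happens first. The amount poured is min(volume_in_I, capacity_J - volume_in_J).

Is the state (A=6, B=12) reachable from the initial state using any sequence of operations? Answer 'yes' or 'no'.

Answer: yes

Derivation:
BFS from (A=6, B=4):
  1. fill(B) -> (A=6 B=12)
Target reached → yes.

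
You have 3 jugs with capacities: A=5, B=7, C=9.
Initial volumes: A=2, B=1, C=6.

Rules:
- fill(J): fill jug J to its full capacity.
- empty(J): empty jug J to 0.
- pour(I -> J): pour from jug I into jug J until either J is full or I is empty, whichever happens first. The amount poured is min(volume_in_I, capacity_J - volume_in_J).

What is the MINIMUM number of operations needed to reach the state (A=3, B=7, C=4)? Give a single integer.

BFS from (A=2, B=1, C=6). One shortest path:
  1. pour(B -> A) -> (A=3 B=0 C=6)
  2. pour(C -> A) -> (A=5 B=0 C=4)
  3. pour(A -> B) -> (A=0 B=5 C=4)
  4. fill(A) -> (A=5 B=5 C=4)
  5. pour(A -> B) -> (A=3 B=7 C=4)
Reached target in 5 moves.

Answer: 5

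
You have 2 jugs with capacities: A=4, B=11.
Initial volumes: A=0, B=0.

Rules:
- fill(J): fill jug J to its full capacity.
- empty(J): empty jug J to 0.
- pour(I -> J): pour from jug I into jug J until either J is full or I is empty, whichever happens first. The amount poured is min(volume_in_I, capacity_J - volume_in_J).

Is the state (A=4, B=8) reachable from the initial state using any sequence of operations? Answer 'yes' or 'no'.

BFS from (A=0, B=0):
  1. fill(A) -> (A=4 B=0)
  2. pour(A -> B) -> (A=0 B=4)
  3. fill(A) -> (A=4 B=4)
  4. pour(A -> B) -> (A=0 B=8)
  5. fill(A) -> (A=4 B=8)
Target reached → yes.

Answer: yes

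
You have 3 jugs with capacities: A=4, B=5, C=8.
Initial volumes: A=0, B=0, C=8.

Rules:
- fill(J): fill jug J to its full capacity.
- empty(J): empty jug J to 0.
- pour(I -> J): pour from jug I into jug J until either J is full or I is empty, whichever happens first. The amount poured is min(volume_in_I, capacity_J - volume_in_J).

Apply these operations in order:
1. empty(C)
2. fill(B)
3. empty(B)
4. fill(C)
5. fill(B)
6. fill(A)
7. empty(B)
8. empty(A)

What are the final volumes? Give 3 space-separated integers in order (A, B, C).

Step 1: empty(C) -> (A=0 B=0 C=0)
Step 2: fill(B) -> (A=0 B=5 C=0)
Step 3: empty(B) -> (A=0 B=0 C=0)
Step 4: fill(C) -> (A=0 B=0 C=8)
Step 5: fill(B) -> (A=0 B=5 C=8)
Step 6: fill(A) -> (A=4 B=5 C=8)
Step 7: empty(B) -> (A=4 B=0 C=8)
Step 8: empty(A) -> (A=0 B=0 C=8)

Answer: 0 0 8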